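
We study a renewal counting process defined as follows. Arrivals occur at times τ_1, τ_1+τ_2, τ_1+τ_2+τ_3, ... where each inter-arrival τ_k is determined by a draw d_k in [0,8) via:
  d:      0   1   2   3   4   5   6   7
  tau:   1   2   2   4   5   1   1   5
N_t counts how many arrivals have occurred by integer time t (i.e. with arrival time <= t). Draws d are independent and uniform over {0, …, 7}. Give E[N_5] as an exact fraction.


58747/32768

Inter-arrival values over d=0..7: [1, 2, 2, 4, 5, 1, 1, 5]
Each d has probability 1/8, so the pmf of τ is: f(1) = 3/8, f(2) = 1/4, f(4) = 1/8, f(5) = 1/4
Renewal equation for m(n) = E[N_n]: condition on τ_1 = k (if k <= n, one arrival plus a fresh copy on the remaining n−k steps): m(n) = F(n) + Σ_{k<=n} f(k)·m(n−k), where F(n) = P(τ <= n) and m(0) = 0
m(1) = F(1) = 3/8
m(2) = F(2) + f(1)·m(1) = 5/8 + 3/8·3/8 = 49/64
m(3) = F(3) + f(1)·m(2) + f(2)·m(1) = 5/8 + 3/8·49/64 + 1/4·3/8 = 515/512
m(4) = F(4) + f(1)·m(3) + f(2)·m(2) = 3/4 + 3/8·515/512 + 1/4·49/64 = 5401/4096
m(5) = F(5) + f(1)·m(4) + f(2)·m(3) + f(4)·m(1) = 1 + 3/8·5401/4096 + 1/4·515/512 + 1/8·3/8 = 58747/32768
E[N_5] = m(5) = 58747/32768


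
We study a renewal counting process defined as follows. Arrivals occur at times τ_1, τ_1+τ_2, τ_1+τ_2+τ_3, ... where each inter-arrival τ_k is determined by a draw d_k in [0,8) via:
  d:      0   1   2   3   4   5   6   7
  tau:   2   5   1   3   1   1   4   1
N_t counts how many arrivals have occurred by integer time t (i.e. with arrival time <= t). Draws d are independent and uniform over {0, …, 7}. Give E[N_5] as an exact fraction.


277/128

Inter-arrival values over d=0..7: [2, 5, 1, 3, 1, 1, 4, 1]
Each d has probability 1/8, so the pmf of τ is: f(1) = 1/2, f(2) = 1/8, f(3) = 1/8, f(4) = 1/8, f(5) = 1/8
Renewal equation for m(n) = E[N_n]: condition on τ_1 = k (if k <= n, one arrival plus a fresh copy on the remaining n−k steps): m(n) = F(n) + Σ_{k<=n} f(k)·m(n−k), where F(n) = P(τ <= n) and m(0) = 0
m(1) = F(1) = 1/2
m(2) = F(2) + f(1)·m(1) = 5/8 + 1/2·1/2 = 7/8
m(3) = F(3) + f(1)·m(2) + f(2)·m(1) = 3/4 + 1/2·7/8 + 1/8·1/2 = 5/4
m(4) = F(4) + f(1)·m(3) + f(2)·m(2) + f(3)·m(1) = 7/8 + 1/2·5/4 + 1/8·7/8 + 1/8·1/2 = 107/64
m(5) = F(5) + f(1)·m(4) + f(2)·m(3) + f(3)·m(2) + f(4)·m(1) = 1 + 1/2·107/64 + 1/8·5/4 + 1/8·7/8 + 1/8·1/2 = 277/128
E[N_5] = m(5) = 277/128


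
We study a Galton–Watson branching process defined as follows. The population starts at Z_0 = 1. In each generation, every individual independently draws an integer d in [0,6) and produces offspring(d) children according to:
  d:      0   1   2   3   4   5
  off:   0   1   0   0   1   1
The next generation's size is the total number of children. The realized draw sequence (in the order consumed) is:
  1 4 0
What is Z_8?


gen 0: Z_0=1, draws=[1], offspring=[1], Z_1=1
gen 1: Z_1=1, draws=[4], offspring=[1], Z_2=1
gen 2: Z_2=1, draws=[0], offspring=[0], Z_3=0
gen 3: Z_3=0, draws=[], offspring=[], Z_4=0
gen 4: Z_4=0, draws=[], offspring=[], Z_5=0
gen 5: Z_5=0, draws=[], offspring=[], Z_6=0
gen 6: Z_6=0, draws=[], offspring=[], Z_7=0
gen 7: Z_7=0, draws=[], offspring=[], Z_8=0

0


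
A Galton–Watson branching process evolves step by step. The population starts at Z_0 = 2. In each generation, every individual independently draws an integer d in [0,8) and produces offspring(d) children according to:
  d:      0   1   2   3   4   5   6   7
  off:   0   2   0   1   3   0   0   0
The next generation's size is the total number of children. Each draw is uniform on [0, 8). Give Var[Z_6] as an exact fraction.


Outcome values over d=0..7: [0, 2, 0, 1, 3, 0, 0, 0]
Σy = 6, Σy² = 14, M = 8
μ = 6/8 = 3/4,  σ² = 14/8 − (3/4)² = 19/16
V_0 = 0, E_0 = 2
V_1 = 19/16·E_0 + (3/4)²·V_0 = 19/8;  E_1 = 3/2
V_2 = 19/16·E_1 + (3/4)²·V_1 = 399/128;  E_2 = 9/8
V_3 = 19/16·E_2 + (3/4)²·V_2 = 6327/2048;  E_3 = 27/32
V_4 = 19/16·E_3 + (3/4)²·V_3 = 89775/32768;  E_4 = 81/128
V_5 = 19/16·E_4 + (3/4)²·V_4 = 1201959/524288;  E_5 = 243/512
V_6 = 19/16·E_5 + (3/4)²·V_5 = 15545439/8388608;  E_6 = 729/2048

15545439/8388608


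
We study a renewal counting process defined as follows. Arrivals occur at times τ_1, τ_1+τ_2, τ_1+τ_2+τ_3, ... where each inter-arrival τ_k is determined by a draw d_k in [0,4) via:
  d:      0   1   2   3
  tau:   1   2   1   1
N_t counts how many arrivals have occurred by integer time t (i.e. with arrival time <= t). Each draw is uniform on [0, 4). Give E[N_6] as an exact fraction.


19497/4096

Inter-arrival values over d=0..3: [1, 2, 1, 1]
Each d has probability 1/4, so the pmf of τ is: f(1) = 3/4, f(2) = 1/4
Renewal equation for m(n) = E[N_n]: condition on τ_1 = k (if k <= n, one arrival plus a fresh copy on the remaining n−k steps): m(n) = F(n) + Σ_{k<=n} f(k)·m(n−k), where F(n) = P(τ <= n) and m(0) = 0
m(1) = F(1) = 3/4
m(2) = F(2) + f(1)·m(1) = 1 + 3/4·3/4 = 25/16
m(3) = F(3) + f(1)·m(2) + f(2)·m(1) = 1 + 3/4·25/16 + 1/4·3/4 = 151/64
m(4) = F(4) + f(1)·m(3) + f(2)·m(2) = 1 + 3/4·151/64 + 1/4·25/16 = 809/256
m(5) = F(5) + f(1)·m(4) + f(2)·m(3) = 1 + 3/4·809/256 + 1/4·151/64 = 4055/1024
m(6) = F(6) + f(1)·m(5) + f(2)·m(4) = 1 + 3/4·4055/1024 + 1/4·809/256 = 19497/4096
E[N_6] = m(6) = 19497/4096


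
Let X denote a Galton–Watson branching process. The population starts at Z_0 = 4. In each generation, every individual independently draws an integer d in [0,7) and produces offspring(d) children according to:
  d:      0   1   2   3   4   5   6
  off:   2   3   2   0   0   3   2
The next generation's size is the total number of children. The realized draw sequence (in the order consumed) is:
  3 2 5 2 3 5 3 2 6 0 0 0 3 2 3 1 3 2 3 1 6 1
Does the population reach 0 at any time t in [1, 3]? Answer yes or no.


no

gen 0: Z_0=4, draws=[3, 2, 5, 2], offspring=[0, 2, 3, 2], Z_1=7
gen 1: Z_1=7, draws=[3, 5, 3, 2, 6, 0, 0], offspring=[0, 3, 0, 2, 2, 2, 2], Z_2=11
gen 2: Z_2=11, draws=[0, 3, 2, 3, 1, 3, 2, 3, 1, 6, 1], offspring=[2, 0, 2, 0, 3, 0, 2, 0, 3, 2, 3], Z_3=17


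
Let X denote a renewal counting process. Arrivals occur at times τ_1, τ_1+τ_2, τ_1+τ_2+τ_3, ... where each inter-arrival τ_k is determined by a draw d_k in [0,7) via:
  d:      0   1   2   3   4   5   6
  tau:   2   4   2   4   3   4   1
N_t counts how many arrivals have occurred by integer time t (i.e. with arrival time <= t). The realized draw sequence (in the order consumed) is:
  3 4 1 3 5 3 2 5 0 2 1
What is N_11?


3

draw d_1=3: τ_1=4, arrival time A_1=4
draw d_2=4: τ_2=3, arrival time A_2=7
draw d_3=1: τ_3=4, arrival time A_3=11
draw d_4=3: τ_4=4, arrival time A_4=15
draw d_5=5: τ_5=4, arrival time A_5=19
draw d_6=3: τ_6=4, arrival time A_6=23
draw d_7=2: τ_7=2, arrival time A_7=25
draw d_8=5: τ_8=4, arrival time A_8=29
draw d_9=0: τ_9=2, arrival time A_9=31
draw d_10=2: τ_10=2, arrival time A_10=33
draw d_11=1: τ_11=4, arrival time A_11=37
N_t over t=0..11: 0:0 1:0 2:0 3:0 4:1 5:1 6:1 7:2 8:2 9:2 10:2 11:3


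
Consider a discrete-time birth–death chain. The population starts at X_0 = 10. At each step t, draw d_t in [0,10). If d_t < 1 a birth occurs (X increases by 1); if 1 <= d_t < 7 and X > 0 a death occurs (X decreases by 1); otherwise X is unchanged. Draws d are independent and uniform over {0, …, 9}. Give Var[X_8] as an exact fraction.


X can drop by at most 1 per step and X_0 = 10 > T = 8, so X_t >= 10 − t >= 2 > 0 for every t <= 8: the floor at 0 (the 'and X > 0' condition) never binds. Hence X_8 = X_0 + Σ_{t<8} Y_t with i.i.d. increments Y_t = y(d_t) ∈ {+1, −1, 0}.
Outcome values over d=0..9: [1, -1, -1, -1, -1, -1, -1, 0, 0, 0]
Σy = -5, Σy² = 7, M = 10
μ = -5/10 = -1/2,  σ² = 7/10 − (-1/2)² = 9/20
Independent increments: Var[X_8] = 8·σ² = 8·(9/20) = 18/5

18/5


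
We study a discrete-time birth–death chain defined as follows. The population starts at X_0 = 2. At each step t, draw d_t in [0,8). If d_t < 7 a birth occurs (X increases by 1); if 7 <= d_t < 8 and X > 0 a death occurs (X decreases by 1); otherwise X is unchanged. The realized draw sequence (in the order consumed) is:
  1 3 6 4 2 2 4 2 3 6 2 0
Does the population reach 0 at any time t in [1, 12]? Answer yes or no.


no

t=0: X=2, d=1 → birth, X_1=3
t=1: X=3, d=3 → birth, X_2=4
t=2: X=4, d=6 → birth, X_3=5
t=3: X=5, d=4 → birth, X_4=6
t=4: X=6, d=2 → birth, X_5=7
t=5: X=7, d=2 → birth, X_6=8
t=6: X=8, d=4 → birth, X_7=9
t=7: X=9, d=2 → birth, X_8=10
t=8: X=10, d=3 → birth, X_9=11
t=9: X=11, d=6 → birth, X_10=12
t=10: X=12, d=2 → birth, X_11=13
t=11: X=13, d=0 → birth, X_12=14


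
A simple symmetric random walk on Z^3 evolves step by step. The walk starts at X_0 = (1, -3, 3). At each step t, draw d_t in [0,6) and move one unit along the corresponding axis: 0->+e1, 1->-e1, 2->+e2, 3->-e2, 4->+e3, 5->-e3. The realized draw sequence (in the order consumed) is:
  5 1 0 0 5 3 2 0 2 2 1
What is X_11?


(2, -1, 1)

t=0: X=(1, -3, 3), d=5 → -e3, X_1=(1, -3, 2)
t=1: X=(1, -3, 2), d=1 → -e1, X_2=(0, -3, 2)
t=2: X=(0, -3, 2), d=0 → +e1, X_3=(1, -3, 2)
t=3: X=(1, -3, 2), d=0 → +e1, X_4=(2, -3, 2)
t=4: X=(2, -3, 2), d=5 → -e3, X_5=(2, -3, 1)
t=5: X=(2, -3, 1), d=3 → -e2, X_6=(2, -4, 1)
t=6: X=(2, -4, 1), d=2 → +e2, X_7=(2, -3, 1)
t=7: X=(2, -3, 1), d=0 → +e1, X_8=(3, -3, 1)
t=8: X=(3, -3, 1), d=2 → +e2, X_9=(3, -2, 1)
t=9: X=(3, -2, 1), d=2 → +e2, X_10=(3, -1, 1)
t=10: X=(3, -1, 1), d=1 → -e1, X_11=(2, -1, 1)


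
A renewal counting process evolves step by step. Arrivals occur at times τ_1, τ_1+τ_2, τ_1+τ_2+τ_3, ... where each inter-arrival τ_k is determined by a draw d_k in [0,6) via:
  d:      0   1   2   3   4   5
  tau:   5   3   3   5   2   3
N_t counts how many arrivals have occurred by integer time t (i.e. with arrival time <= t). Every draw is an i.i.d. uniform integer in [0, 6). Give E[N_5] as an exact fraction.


43/36

Inter-arrival values over d=0..5: [5, 3, 3, 5, 2, 3]
Each d has probability 1/6, so the pmf of τ is: f(2) = 1/6, f(3) = 1/2, f(5) = 1/3
Renewal equation for m(n) = E[N_n]: condition on τ_1 = k (if k <= n, one arrival plus a fresh copy on the remaining n−k steps): m(n) = F(n) + Σ_{k<=n} f(k)·m(n−k), where F(n) = P(τ <= n) and m(0) = 0
m(1) = F(1) = 0
m(2) = F(2) = 1/6
m(3) = F(3) = 2/3
m(4) = F(4) + f(2)·m(2) = 2/3 + 1/6·1/6 = 25/36
m(5) = F(5) + f(2)·m(3) + f(3)·m(2) = 1 + 1/6·2/3 + 1/2·1/6 = 43/36
E[N_5] = m(5) = 43/36


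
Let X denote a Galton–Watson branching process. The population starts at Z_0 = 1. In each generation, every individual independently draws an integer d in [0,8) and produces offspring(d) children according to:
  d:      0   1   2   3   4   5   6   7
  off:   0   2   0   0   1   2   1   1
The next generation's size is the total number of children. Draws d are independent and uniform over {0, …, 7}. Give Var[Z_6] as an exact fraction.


Outcome values over d=0..7: [0, 2, 0, 0, 1, 2, 1, 1]
Σy = 7, Σy² = 11, M = 8
μ = 7/8 = 7/8,  σ² = 11/8 − (7/8)² = 39/64
V_0 = 0, E_0 = 1
V_1 = 39/64·E_0 + (7/8)²·V_0 = 39/64;  E_1 = 7/8
V_2 = 39/64·E_1 + (7/8)²·V_1 = 4095/4096;  E_2 = 49/64
V_3 = 39/64·E_2 + (7/8)²·V_2 = 322959/262144;  E_3 = 343/512
V_4 = 39/64·E_3 + (7/8)²·V_3 = 22674015/16777216;  E_4 = 2401/4096
V_5 = 39/64·E_4 + (7/8)²·V_4 = 1494572079/1073741824;  E_5 = 16807/32768
V_6 = 39/64·E_5 + (7/8)²·V_5 = 94712571135/68719476736;  E_6 = 117649/262144

94712571135/68719476736


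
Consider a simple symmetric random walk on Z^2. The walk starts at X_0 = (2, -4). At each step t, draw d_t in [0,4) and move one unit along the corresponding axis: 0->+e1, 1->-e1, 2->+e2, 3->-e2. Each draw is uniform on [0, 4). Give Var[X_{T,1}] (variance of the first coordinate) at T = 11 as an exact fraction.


11/2

Outcome values over d=0..3: [1, -1, 0, 0]
Σy = 0, Σy² = 2, M = 4
μ = 0/4 = 0,  σ² = 2/4 − (0)² = 1/2
Independent increments: Var[X_11] = 11·σ² = 11·(1/2) = 11/2


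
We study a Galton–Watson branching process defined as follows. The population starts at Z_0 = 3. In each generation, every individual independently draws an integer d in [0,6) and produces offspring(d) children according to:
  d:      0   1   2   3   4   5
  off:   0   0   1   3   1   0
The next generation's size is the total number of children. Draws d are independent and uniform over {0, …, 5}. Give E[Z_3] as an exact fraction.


Outcome values over d=0..5: [0, 0, 1, 3, 1, 0]
Σy = 5, Σy² = 11, M = 6
μ = 5/6 = 5/6,  σ² = 11/6 − (5/6)² = 41/36
E[Z_0] = 3
E[Z_1] = 5/6·E[Z_0] = 5/2
E[Z_2] = 5/6·E[Z_1] = 25/12
E[Z_3] = 5/6·E[Z_2] = 125/72

125/72


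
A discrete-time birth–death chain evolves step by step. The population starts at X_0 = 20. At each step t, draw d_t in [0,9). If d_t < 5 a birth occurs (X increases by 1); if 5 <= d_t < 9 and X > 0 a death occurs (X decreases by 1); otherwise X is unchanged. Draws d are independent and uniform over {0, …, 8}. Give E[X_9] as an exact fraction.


21

X can drop by at most 1 per step and X_0 = 20 > T = 9, so X_t >= 20 − t >= 11 > 0 for every t <= 9: the floor at 0 (the 'and X > 0' condition) never binds. Hence X_9 = X_0 + Σ_{t<9} Y_t with i.i.d. increments Y_t = y(d_t) ∈ {+1, −1, 0}.
Outcome values over d=0..8: [1, 1, 1, 1, 1, -1, -1, -1, -1]
Σy = 1, Σy² = 9, M = 9
μ = 1/9 = 1/9,  σ² = 9/9 − (1/9)² = 80/81
E[X_9] = 20 + 9·(1/9) = 21


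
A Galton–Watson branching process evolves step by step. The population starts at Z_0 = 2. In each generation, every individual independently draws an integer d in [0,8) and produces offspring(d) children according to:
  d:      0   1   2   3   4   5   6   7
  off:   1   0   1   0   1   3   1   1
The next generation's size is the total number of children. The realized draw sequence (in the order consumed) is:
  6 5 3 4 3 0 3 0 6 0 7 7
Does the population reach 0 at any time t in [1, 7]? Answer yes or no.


no

gen 0: Z_0=2, draws=[6, 5], offspring=[1, 3], Z_1=4
gen 1: Z_1=4, draws=[3, 4, 3, 0], offspring=[0, 1, 0, 1], Z_2=2
gen 2: Z_2=2, draws=[3, 0], offspring=[0, 1], Z_3=1
gen 3: Z_3=1, draws=[6], offspring=[1], Z_4=1
gen 4: Z_4=1, draws=[0], offspring=[1], Z_5=1
gen 5: Z_5=1, draws=[7], offspring=[1], Z_6=1
gen 6: Z_6=1, draws=[7], offspring=[1], Z_7=1


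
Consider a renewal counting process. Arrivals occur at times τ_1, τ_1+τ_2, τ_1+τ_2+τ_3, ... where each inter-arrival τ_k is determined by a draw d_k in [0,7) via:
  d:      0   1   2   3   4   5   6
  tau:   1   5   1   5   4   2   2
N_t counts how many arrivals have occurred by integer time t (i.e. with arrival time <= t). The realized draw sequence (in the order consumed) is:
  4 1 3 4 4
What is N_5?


1

draw d_1=4: τ_1=4, arrival time A_1=4
draw d_2=1: τ_2=5, arrival time A_2=9
draw d_3=3: τ_3=5, arrival time A_3=14
draw d_4=4: τ_4=4, arrival time A_4=18
draw d_5=4: τ_5=4, arrival time A_5=22
N_t over t=0..5: 0:0 1:0 2:0 3:0 4:1 5:1


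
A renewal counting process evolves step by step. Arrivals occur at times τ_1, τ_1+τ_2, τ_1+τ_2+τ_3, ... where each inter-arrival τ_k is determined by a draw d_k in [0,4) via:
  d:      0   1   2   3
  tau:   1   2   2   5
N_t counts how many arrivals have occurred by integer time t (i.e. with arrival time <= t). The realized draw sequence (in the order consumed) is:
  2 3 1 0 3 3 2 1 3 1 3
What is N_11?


4

draw d_1=2: τ_1=2, arrival time A_1=2
draw d_2=3: τ_2=5, arrival time A_2=7
draw d_3=1: τ_3=2, arrival time A_3=9
draw d_4=0: τ_4=1, arrival time A_4=10
draw d_5=3: τ_5=5, arrival time A_5=15
draw d_6=3: τ_6=5, arrival time A_6=20
draw d_7=2: τ_7=2, arrival time A_7=22
draw d_8=1: τ_8=2, arrival time A_8=24
draw d_9=3: τ_9=5, arrival time A_9=29
draw d_10=1: τ_10=2, arrival time A_10=31
draw d_11=3: τ_11=5, arrival time A_11=36
N_t over t=0..11: 0:0 1:0 2:1 3:1 4:1 5:1 6:1 7:2 8:2 9:3 10:4 11:4


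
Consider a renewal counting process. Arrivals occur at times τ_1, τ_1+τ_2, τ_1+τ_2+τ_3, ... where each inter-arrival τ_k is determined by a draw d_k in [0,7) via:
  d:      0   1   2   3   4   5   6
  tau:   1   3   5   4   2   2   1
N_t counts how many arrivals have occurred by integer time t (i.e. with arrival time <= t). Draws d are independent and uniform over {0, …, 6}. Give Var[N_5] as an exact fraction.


Inter-arrival values over d=0..6: [1, 3, 5, 4, 2, 2, 1]
Each d has probability 1/7, so the pmf of τ is: f(1) = 2/7, f(2) = 2/7, f(3) = 1/7, f(4) = 1/7, f(5) = 1/7
Let p_n(j) = P(N_n = j), with p_0 = [1]. Condition on τ_1: p_n(0) = P(τ > n), and for j >= 1, p_n(j) = Σ_{k<=n} f(k)·p_{n−k}(j−1)
p_1 = [5/7, 2/7]  (j = 0..1)
p_2 = [3/7, 24/49, 4/49]  (j = 0..2)
p_3 = [2/7, 23/49, 76/343, 8/343]  (j = 0..3)
p_4 = [1/7, 22/49, 108/343, 208/2401, 16/2401]  (j = 0..4)
p_5 = [0, 3/7, 128/343, 396/2401, 528/16807, 32/16807]  (j = 0..5)
E[N_5] = Σ j·p_5(j) = 30335/16807;  E[N_5²] = Σ j²·p_5(j) = 66487/16807
Var[N_5] = 66487/16807 − (30335/16807)² = 197234784/282475249

197234784/282475249


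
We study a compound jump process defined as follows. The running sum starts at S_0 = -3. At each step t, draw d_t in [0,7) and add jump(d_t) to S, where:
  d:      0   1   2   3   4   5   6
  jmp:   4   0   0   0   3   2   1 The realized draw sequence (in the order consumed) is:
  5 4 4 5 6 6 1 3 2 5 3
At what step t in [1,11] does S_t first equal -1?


t=0: S=-3, d=5, jump=2, S_1=-1
t=1: S=-1, d=4, jump=3, S_2=2
t=2: S=2, d=4, jump=3, S_3=5
t=3: S=5, d=5, jump=2, S_4=7
t=4: S=7, d=6, jump=1, S_5=8
t=5: S=8, d=6, jump=1, S_6=9
t=6: S=9, d=1, jump=0, S_7=9
t=7: S=9, d=3, jump=0, S_8=9
t=8: S=9, d=2, jump=0, S_9=9
t=9: S=9, d=5, jump=2, S_10=11
t=10: S=11, d=3, jump=0, S_11=11

1


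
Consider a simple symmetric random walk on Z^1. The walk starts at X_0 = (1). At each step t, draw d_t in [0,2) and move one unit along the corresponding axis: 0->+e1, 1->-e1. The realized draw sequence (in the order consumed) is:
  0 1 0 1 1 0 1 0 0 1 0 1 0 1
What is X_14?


(1)

t=0: X=(1), d=0 → +e1, X_1=(2)
t=1: X=(2), d=1 → -e1, X_2=(1)
t=2: X=(1), d=0 → +e1, X_3=(2)
t=3: X=(2), d=1 → -e1, X_4=(1)
t=4: X=(1), d=1 → -e1, X_5=(0)
t=5: X=(0), d=0 → +e1, X_6=(1)
t=6: X=(1), d=1 → -e1, X_7=(0)
t=7: X=(0), d=0 → +e1, X_8=(1)
t=8: X=(1), d=0 → +e1, X_9=(2)
t=9: X=(2), d=1 → -e1, X_10=(1)
t=10: X=(1), d=0 → +e1, X_11=(2)
t=11: X=(2), d=1 → -e1, X_12=(1)
t=12: X=(1), d=0 → +e1, X_13=(2)
t=13: X=(2), d=1 → -e1, X_14=(1)


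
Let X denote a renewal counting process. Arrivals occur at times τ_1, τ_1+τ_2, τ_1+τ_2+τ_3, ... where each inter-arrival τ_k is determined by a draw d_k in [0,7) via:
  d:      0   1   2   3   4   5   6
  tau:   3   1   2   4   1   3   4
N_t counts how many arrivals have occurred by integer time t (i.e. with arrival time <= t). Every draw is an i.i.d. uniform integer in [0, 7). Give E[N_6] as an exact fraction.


247955/117649

Inter-arrival values over d=0..6: [3, 1, 2, 4, 1, 3, 4]
Each d has probability 1/7, so the pmf of τ is: f(1) = 2/7, f(2) = 1/7, f(3) = 2/7, f(4) = 2/7
Renewal equation for m(n) = E[N_n]: condition on τ_1 = k (if k <= n, one arrival plus a fresh copy on the remaining n−k steps): m(n) = F(n) + Σ_{k<=n} f(k)·m(n−k), where F(n) = P(τ <= n) and m(0) = 0
m(1) = F(1) = 2/7
m(2) = F(2) + f(1)·m(1) = 3/7 + 2/7·2/7 = 25/49
m(3) = F(3) + f(1)·m(2) + f(2)·m(1) = 5/7 + 2/7·25/49 + 1/7·2/7 = 309/343
m(4) = F(4) + f(1)·m(3) + f(2)·m(2) + f(3)·m(1) = 1 + 2/7·309/343 + 1/7·25/49 + 2/7·2/7 = 3390/2401
m(5) = F(5) + f(1)·m(4) + f(2)·m(3) + f(3)·m(2) + f(4)·m(1) = 1 + 2/7·3390/2401 + 1/7·309/343 + 2/7·25/49 + 2/7·2/7 = 29572/16807
m(6) = F(6) + f(1)·m(5) + f(2)·m(4) + f(3)·m(3) + f(4)·m(2) = 1 + 2/7·29572/16807 + 1/7·3390/2401 + 2/7·309/343 + 2/7·25/49 = 247955/117649
E[N_6] = m(6) = 247955/117649


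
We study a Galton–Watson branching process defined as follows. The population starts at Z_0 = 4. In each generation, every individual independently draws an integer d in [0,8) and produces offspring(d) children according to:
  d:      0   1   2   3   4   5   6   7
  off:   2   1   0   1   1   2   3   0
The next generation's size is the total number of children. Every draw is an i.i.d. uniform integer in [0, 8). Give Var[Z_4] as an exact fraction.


Outcome values over d=0..7: [2, 1, 0, 1, 1, 2, 3, 0]
Σy = 10, Σy² = 20, M = 8
μ = 10/8 = 5/4,  σ² = 20/8 − (5/4)² = 15/16
V_0 = 0, E_0 = 4
V_1 = 15/16·E_0 + (5/4)²·V_0 = 15/4;  E_1 = 5
V_2 = 15/16·E_1 + (5/4)²·V_1 = 675/64;  E_2 = 25/4
V_3 = 15/16·E_2 + (5/4)²·V_2 = 22875/1024;  E_3 = 125/16
V_4 = 15/16·E_3 + (5/4)²·V_3 = 691875/16384;  E_4 = 625/64

691875/16384


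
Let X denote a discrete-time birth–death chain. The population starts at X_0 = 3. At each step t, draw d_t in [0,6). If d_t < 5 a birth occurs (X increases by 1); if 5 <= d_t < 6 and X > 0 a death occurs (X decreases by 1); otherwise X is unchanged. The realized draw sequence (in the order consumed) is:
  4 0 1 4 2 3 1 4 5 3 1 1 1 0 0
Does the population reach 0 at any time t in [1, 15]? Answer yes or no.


no

t=0: X=3, d=4 → birth, X_1=4
t=1: X=4, d=0 → birth, X_2=5
t=2: X=5, d=1 → birth, X_3=6
t=3: X=6, d=4 → birth, X_4=7
t=4: X=7, d=2 → birth, X_5=8
t=5: X=8, d=3 → birth, X_6=9
t=6: X=9, d=1 → birth, X_7=10
t=7: X=10, d=4 → birth, X_8=11
t=8: X=11, d=5 → death, X_9=10
t=9: X=10, d=3 → birth, X_10=11
t=10: X=11, d=1 → birth, X_11=12
t=11: X=12, d=1 → birth, X_12=13
t=12: X=13, d=1 → birth, X_13=14
t=13: X=14, d=0 → birth, X_14=15
t=14: X=15, d=0 → birth, X_15=16


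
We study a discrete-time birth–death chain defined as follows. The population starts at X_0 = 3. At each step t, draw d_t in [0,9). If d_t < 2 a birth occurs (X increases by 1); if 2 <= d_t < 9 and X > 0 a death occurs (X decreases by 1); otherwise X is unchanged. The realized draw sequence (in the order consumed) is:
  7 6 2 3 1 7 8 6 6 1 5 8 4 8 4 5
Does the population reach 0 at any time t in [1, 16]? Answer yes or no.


t=0: X=3, d=7 → death, X_1=2
t=1: X=2, d=6 → death, X_2=1
t=2: X=1, d=2 → death, X_3=0
t=3: X=0, d=3 → hold, X_4=0
t=4: X=0, d=1 → birth, X_5=1
t=5: X=1, d=7 → death, X_6=0
t=6: X=0, d=8 → hold, X_7=0
t=7: X=0, d=6 → hold, X_8=0
t=8: X=0, d=6 → hold, X_9=0
t=9: X=0, d=1 → birth, X_10=1
t=10: X=1, d=5 → death, X_11=0
t=11: X=0, d=8 → hold, X_12=0
t=12: X=0, d=4 → hold, X_13=0
t=13: X=0, d=8 → hold, X_14=0
t=14: X=0, d=4 → hold, X_15=0
t=15: X=0, d=5 → hold, X_16=0

yes


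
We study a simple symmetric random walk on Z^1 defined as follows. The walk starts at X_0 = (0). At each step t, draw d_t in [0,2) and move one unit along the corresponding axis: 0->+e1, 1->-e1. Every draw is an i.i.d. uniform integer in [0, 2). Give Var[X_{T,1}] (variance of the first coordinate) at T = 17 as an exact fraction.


Outcome values over d=0..1: [1, -1]
Σy = 0, Σy² = 2, M = 2
μ = 0/2 = 0,  σ² = 2/2 − (0)² = 1
Independent increments: Var[X_17] = 17·σ² = 17·(1) = 17

17


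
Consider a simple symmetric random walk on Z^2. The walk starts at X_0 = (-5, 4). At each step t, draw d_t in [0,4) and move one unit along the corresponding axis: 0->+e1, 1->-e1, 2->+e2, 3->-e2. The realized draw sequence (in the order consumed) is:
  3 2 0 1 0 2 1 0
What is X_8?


(-4, 5)

t=0: X=(-5, 4), d=3 → -e2, X_1=(-5, 3)
t=1: X=(-5, 3), d=2 → +e2, X_2=(-5, 4)
t=2: X=(-5, 4), d=0 → +e1, X_3=(-4, 4)
t=3: X=(-4, 4), d=1 → -e1, X_4=(-5, 4)
t=4: X=(-5, 4), d=0 → +e1, X_5=(-4, 4)
t=5: X=(-4, 4), d=2 → +e2, X_6=(-4, 5)
t=6: X=(-4, 5), d=1 → -e1, X_7=(-5, 5)
t=7: X=(-5, 5), d=0 → +e1, X_8=(-4, 5)


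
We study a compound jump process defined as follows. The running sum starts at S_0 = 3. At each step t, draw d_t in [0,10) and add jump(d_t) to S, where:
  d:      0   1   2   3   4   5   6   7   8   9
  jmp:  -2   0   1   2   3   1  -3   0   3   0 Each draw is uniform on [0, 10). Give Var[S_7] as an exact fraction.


483/20

Outcome values over d=0..9: [-2, 0, 1, 2, 3, 1, -3, 0, 3, 0]
Σy = 5, Σy² = 37, M = 10
μ = 5/10 = 1/2,  σ² = 37/10 − (1/2)² = 69/20
Independent increments: Var[S_7] = 7·σ² = 7·(69/20) = 483/20


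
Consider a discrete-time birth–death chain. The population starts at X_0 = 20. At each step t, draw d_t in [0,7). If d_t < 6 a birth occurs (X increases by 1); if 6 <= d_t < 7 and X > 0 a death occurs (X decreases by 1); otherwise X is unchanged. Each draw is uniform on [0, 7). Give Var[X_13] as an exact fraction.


312/49

X can drop by at most 1 per step and X_0 = 20 > T = 13, so X_t >= 20 − t >= 7 > 0 for every t <= 13: the floor at 0 (the 'and X > 0' condition) never binds. Hence X_13 = X_0 + Σ_{t<13} Y_t with i.i.d. increments Y_t = y(d_t) ∈ {+1, −1, 0}.
Outcome values over d=0..6: [1, 1, 1, 1, 1, 1, -1]
Σy = 5, Σy² = 7, M = 7
μ = 5/7 = 5/7,  σ² = 7/7 − (5/7)² = 24/49
Independent increments: Var[X_13] = 13·σ² = 13·(24/49) = 312/49


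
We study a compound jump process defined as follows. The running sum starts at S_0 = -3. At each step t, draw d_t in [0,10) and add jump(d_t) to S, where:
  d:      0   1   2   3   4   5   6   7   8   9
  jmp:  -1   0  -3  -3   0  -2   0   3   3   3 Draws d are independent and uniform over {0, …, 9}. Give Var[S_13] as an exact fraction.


65

Outcome values over d=0..9: [-1, 0, -3, -3, 0, -2, 0, 3, 3, 3]
Σy = 0, Σy² = 50, M = 10
μ = 0/10 = 0,  σ² = 50/10 − (0)² = 5
Independent increments: Var[S_13] = 13·σ² = 13·(5) = 65


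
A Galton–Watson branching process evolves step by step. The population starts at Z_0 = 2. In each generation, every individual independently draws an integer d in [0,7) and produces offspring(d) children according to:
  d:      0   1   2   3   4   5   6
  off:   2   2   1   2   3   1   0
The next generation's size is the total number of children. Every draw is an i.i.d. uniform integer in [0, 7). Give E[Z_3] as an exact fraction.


2662/343

Outcome values over d=0..6: [2, 2, 1, 2, 3, 1, 0]
Σy = 11, Σy² = 23, M = 7
μ = 11/7 = 11/7,  σ² = 23/7 − (11/7)² = 40/49
E[Z_0] = 2
E[Z_1] = 11/7·E[Z_0] = 22/7
E[Z_2] = 11/7·E[Z_1] = 242/49
E[Z_3] = 11/7·E[Z_2] = 2662/343


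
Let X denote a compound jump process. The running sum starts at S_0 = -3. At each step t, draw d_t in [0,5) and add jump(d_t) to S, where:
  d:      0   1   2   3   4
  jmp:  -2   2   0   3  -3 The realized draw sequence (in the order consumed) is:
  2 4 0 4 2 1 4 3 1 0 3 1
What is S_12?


t=0: S=-3, d=2, jump=0, S_1=-3
t=1: S=-3, d=4, jump=-3, S_2=-6
t=2: S=-6, d=0, jump=-2, S_3=-8
t=3: S=-8, d=4, jump=-3, S_4=-11
t=4: S=-11, d=2, jump=0, S_5=-11
t=5: S=-11, d=1, jump=2, S_6=-9
t=6: S=-9, d=4, jump=-3, S_7=-12
t=7: S=-12, d=3, jump=3, S_8=-9
t=8: S=-9, d=1, jump=2, S_9=-7
t=9: S=-7, d=0, jump=-2, S_10=-9
t=10: S=-9, d=3, jump=3, S_11=-6
t=11: S=-6, d=1, jump=2, S_12=-4

-4


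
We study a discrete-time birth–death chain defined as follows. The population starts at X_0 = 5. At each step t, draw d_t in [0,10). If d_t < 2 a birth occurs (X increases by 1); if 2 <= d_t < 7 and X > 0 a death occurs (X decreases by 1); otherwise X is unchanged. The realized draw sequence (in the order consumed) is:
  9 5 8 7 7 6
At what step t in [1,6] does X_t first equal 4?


2

t=0: X=5, d=9 → hold, X_1=5
t=1: X=5, d=5 → death, X_2=4
t=2: X=4, d=8 → hold, X_3=4
t=3: X=4, d=7 → hold, X_4=4
t=4: X=4, d=7 → hold, X_5=4
t=5: X=4, d=6 → death, X_6=3


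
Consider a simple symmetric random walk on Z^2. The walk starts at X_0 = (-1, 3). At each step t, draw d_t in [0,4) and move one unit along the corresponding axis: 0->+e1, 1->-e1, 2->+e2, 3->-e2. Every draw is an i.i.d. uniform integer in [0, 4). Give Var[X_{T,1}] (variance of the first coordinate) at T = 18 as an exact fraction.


Outcome values over d=0..3: [1, -1, 0, 0]
Σy = 0, Σy² = 2, M = 4
μ = 0/4 = 0,  σ² = 2/4 − (0)² = 1/2
Independent increments: Var[X_18] = 18·σ² = 18·(1/2) = 9

9


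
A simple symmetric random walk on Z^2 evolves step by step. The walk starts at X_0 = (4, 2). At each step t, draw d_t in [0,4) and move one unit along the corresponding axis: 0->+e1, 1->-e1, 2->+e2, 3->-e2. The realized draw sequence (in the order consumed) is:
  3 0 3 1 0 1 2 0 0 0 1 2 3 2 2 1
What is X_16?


(5, 3)

t=0: X=(4, 2), d=3 → -e2, X_1=(4, 1)
t=1: X=(4, 1), d=0 → +e1, X_2=(5, 1)
t=2: X=(5, 1), d=3 → -e2, X_3=(5, 0)
t=3: X=(5, 0), d=1 → -e1, X_4=(4, 0)
t=4: X=(4, 0), d=0 → +e1, X_5=(5, 0)
t=5: X=(5, 0), d=1 → -e1, X_6=(4, 0)
t=6: X=(4, 0), d=2 → +e2, X_7=(4, 1)
t=7: X=(4, 1), d=0 → +e1, X_8=(5, 1)
t=8: X=(5, 1), d=0 → +e1, X_9=(6, 1)
t=9: X=(6, 1), d=0 → +e1, X_10=(7, 1)
t=10: X=(7, 1), d=1 → -e1, X_11=(6, 1)
t=11: X=(6, 1), d=2 → +e2, X_12=(6, 2)
t=12: X=(6, 2), d=3 → -e2, X_13=(6, 1)
t=13: X=(6, 1), d=2 → +e2, X_14=(6, 2)
t=14: X=(6, 2), d=2 → +e2, X_15=(6, 3)
t=15: X=(6, 3), d=1 → -e1, X_16=(5, 3)


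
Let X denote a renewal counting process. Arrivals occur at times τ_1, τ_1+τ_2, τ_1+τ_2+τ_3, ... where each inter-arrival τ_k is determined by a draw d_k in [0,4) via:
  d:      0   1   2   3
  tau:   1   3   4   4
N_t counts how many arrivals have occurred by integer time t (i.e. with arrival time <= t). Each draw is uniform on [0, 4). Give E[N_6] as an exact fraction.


6869/4096

Inter-arrival values over d=0..3: [1, 3, 4, 4]
Each d has probability 1/4, so the pmf of τ is: f(1) = 1/4, f(3) = 1/4, f(4) = 1/2
Renewal equation for m(n) = E[N_n]: condition on τ_1 = k (if k <= n, one arrival plus a fresh copy on the remaining n−k steps): m(n) = F(n) + Σ_{k<=n} f(k)·m(n−k), where F(n) = P(τ <= n) and m(0) = 0
m(1) = F(1) = 1/4
m(2) = F(2) + f(1)·m(1) = 1/4 + 1/4·1/4 = 5/16
m(3) = F(3) + f(1)·m(2) = 1/2 + 1/4·5/16 = 37/64
m(4) = F(4) + f(1)·m(3) + f(3)·m(1) = 1 + 1/4·37/64 + 1/4·1/4 = 309/256
m(5) = F(5) + f(1)·m(4) + f(3)·m(2) + f(4)·m(1) = 1 + 1/4·309/256 + 1/4·5/16 + 1/2·1/4 = 1541/1024
m(6) = F(6) + f(1)·m(5) + f(3)·m(3) + f(4)·m(2) = 1 + 1/4·1541/1024 + 1/4·37/64 + 1/2·5/16 = 6869/4096
E[N_6] = m(6) = 6869/4096


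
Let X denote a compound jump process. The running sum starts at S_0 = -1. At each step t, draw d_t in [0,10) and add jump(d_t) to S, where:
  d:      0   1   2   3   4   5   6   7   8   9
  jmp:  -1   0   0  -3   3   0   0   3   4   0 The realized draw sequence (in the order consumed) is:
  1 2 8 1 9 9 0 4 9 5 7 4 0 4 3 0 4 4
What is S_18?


t=0: S=-1, d=1, jump=0, S_1=-1
t=1: S=-1, d=2, jump=0, S_2=-1
t=2: S=-1, d=8, jump=4, S_3=3
t=3: S=3, d=1, jump=0, S_4=3
t=4: S=3, d=9, jump=0, S_5=3
t=5: S=3, d=9, jump=0, S_6=3
t=6: S=3, d=0, jump=-1, S_7=2
t=7: S=2, d=4, jump=3, S_8=5
t=8: S=5, d=9, jump=0, S_9=5
t=9: S=5, d=5, jump=0, S_10=5
t=10: S=5, d=7, jump=3, S_11=8
t=11: S=8, d=4, jump=3, S_12=11
t=12: S=11, d=0, jump=-1, S_13=10
t=13: S=10, d=4, jump=3, S_14=13
t=14: S=13, d=3, jump=-3, S_15=10
t=15: S=10, d=0, jump=-1, S_16=9
t=16: S=9, d=4, jump=3, S_17=12
t=17: S=12, d=4, jump=3, S_18=15

15


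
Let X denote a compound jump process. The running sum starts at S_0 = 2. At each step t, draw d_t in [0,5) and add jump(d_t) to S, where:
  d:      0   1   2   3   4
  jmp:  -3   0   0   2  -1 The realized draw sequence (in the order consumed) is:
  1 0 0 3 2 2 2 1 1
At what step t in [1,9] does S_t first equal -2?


t=0: S=2, d=1, jump=0, S_1=2
t=1: S=2, d=0, jump=-3, S_2=-1
t=2: S=-1, d=0, jump=-3, S_3=-4
t=3: S=-4, d=3, jump=2, S_4=-2
t=4: S=-2, d=2, jump=0, S_5=-2
t=5: S=-2, d=2, jump=0, S_6=-2
t=6: S=-2, d=2, jump=0, S_7=-2
t=7: S=-2, d=1, jump=0, S_8=-2
t=8: S=-2, d=1, jump=0, S_9=-2

4


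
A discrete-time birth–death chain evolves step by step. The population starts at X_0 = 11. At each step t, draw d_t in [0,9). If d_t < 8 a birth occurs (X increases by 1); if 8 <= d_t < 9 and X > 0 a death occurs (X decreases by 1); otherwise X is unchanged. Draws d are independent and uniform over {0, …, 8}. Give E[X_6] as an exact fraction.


47/3

X can drop by at most 1 per step and X_0 = 11 > T = 6, so X_t >= 11 − t >= 5 > 0 for every t <= 6: the floor at 0 (the 'and X > 0' condition) never binds. Hence X_6 = X_0 + Σ_{t<6} Y_t with i.i.d. increments Y_t = y(d_t) ∈ {+1, −1, 0}.
Outcome values over d=0..8: [1, 1, 1, 1, 1, 1, 1, 1, -1]
Σy = 7, Σy² = 9, M = 9
μ = 7/9 = 7/9,  σ² = 9/9 − (7/9)² = 32/81
E[X_6] = 11 + 6·(7/9) = 47/3


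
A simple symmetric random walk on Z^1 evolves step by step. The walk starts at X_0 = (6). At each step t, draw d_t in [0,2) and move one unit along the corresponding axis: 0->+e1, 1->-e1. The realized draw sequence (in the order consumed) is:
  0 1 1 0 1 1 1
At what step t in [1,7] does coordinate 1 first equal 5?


t=0: X=(6), d=0 → +e1, X_1=(7)
t=1: X=(7), d=1 → -e1, X_2=(6)
t=2: X=(6), d=1 → -e1, X_3=(5)
t=3: X=(5), d=0 → +e1, X_4=(6)
t=4: X=(6), d=1 → -e1, X_5=(5)
t=5: X=(5), d=1 → -e1, X_6=(4)
t=6: X=(4), d=1 → -e1, X_7=(3)

3


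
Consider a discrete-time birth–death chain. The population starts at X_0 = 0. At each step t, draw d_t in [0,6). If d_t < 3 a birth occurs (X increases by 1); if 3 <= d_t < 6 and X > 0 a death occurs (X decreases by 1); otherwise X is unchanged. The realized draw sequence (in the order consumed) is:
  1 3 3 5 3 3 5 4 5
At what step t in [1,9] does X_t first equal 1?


1

t=0: X=0, d=1 → birth, X_1=1
t=1: X=1, d=3 → death, X_2=0
t=2: X=0, d=3 → hold, X_3=0
t=3: X=0, d=5 → hold, X_4=0
t=4: X=0, d=3 → hold, X_5=0
t=5: X=0, d=3 → hold, X_6=0
t=6: X=0, d=5 → hold, X_7=0
t=7: X=0, d=4 → hold, X_8=0
t=8: X=0, d=5 → hold, X_9=0


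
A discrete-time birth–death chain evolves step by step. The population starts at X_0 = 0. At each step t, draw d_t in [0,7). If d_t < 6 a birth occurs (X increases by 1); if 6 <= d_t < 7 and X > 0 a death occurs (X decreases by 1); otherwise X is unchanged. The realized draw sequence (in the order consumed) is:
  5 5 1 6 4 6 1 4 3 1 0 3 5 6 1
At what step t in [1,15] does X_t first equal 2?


2

t=0: X=0, d=5 → birth, X_1=1
t=1: X=1, d=5 → birth, X_2=2
t=2: X=2, d=1 → birth, X_3=3
t=3: X=3, d=6 → death, X_4=2
t=4: X=2, d=4 → birth, X_5=3
t=5: X=3, d=6 → death, X_6=2
t=6: X=2, d=1 → birth, X_7=3
t=7: X=3, d=4 → birth, X_8=4
t=8: X=4, d=3 → birth, X_9=5
t=9: X=5, d=1 → birth, X_10=6
t=10: X=6, d=0 → birth, X_11=7
t=11: X=7, d=3 → birth, X_12=8
t=12: X=8, d=5 → birth, X_13=9
t=13: X=9, d=6 → death, X_14=8
t=14: X=8, d=1 → birth, X_15=9


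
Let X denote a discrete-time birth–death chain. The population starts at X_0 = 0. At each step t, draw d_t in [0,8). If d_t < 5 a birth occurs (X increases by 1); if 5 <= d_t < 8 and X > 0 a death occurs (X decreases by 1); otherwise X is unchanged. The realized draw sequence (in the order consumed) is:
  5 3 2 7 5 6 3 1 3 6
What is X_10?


2

t=0: X=0, d=5 → hold, X_1=0
t=1: X=0, d=3 → birth, X_2=1
t=2: X=1, d=2 → birth, X_3=2
t=3: X=2, d=7 → death, X_4=1
t=4: X=1, d=5 → death, X_5=0
t=5: X=0, d=6 → hold, X_6=0
t=6: X=0, d=3 → birth, X_7=1
t=7: X=1, d=1 → birth, X_8=2
t=8: X=2, d=3 → birth, X_9=3
t=9: X=3, d=6 → death, X_10=2


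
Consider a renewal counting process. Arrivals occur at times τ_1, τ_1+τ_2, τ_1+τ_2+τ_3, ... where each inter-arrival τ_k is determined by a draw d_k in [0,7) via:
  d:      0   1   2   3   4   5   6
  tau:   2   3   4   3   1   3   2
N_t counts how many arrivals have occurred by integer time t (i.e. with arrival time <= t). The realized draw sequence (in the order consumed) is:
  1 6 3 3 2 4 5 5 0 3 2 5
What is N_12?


4

draw d_1=1: τ_1=3, arrival time A_1=3
draw d_2=6: τ_2=2, arrival time A_2=5
draw d_3=3: τ_3=3, arrival time A_3=8
draw d_4=3: τ_4=3, arrival time A_4=11
draw d_5=2: τ_5=4, arrival time A_5=15
draw d_6=4: τ_6=1, arrival time A_6=16
draw d_7=5: τ_7=3, arrival time A_7=19
draw d_8=5: τ_8=3, arrival time A_8=22
draw d_9=0: τ_9=2, arrival time A_9=24
draw d_10=3: τ_10=3, arrival time A_10=27
draw d_11=2: τ_11=4, arrival time A_11=31
draw d_12=5: τ_12=3, arrival time A_12=34
N_t over t=0..12: 0:0 1:0 2:0 3:1 4:1 5:2 6:2 7:2 8:3 9:3 10:3 11:4 12:4


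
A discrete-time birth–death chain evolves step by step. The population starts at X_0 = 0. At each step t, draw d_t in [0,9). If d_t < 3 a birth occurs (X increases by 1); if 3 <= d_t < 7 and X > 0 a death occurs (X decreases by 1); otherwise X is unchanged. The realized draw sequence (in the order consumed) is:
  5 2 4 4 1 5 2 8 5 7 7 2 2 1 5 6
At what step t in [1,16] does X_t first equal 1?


2

t=0: X=0, d=5 → hold, X_1=0
t=1: X=0, d=2 → birth, X_2=1
t=2: X=1, d=4 → death, X_3=0
t=3: X=0, d=4 → hold, X_4=0
t=4: X=0, d=1 → birth, X_5=1
t=5: X=1, d=5 → death, X_6=0
t=6: X=0, d=2 → birth, X_7=1
t=7: X=1, d=8 → hold, X_8=1
t=8: X=1, d=5 → death, X_9=0
t=9: X=0, d=7 → hold, X_10=0
t=10: X=0, d=7 → hold, X_11=0
t=11: X=0, d=2 → birth, X_12=1
t=12: X=1, d=2 → birth, X_13=2
t=13: X=2, d=1 → birth, X_14=3
t=14: X=3, d=5 → death, X_15=2
t=15: X=2, d=6 → death, X_16=1


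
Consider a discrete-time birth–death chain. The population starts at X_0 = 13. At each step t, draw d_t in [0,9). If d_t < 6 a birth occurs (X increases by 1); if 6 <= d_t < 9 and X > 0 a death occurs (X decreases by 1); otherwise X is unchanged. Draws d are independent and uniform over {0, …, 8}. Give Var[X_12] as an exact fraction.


32/3

X can drop by at most 1 per step and X_0 = 13 > T = 12, so X_t >= 13 − t >= 1 > 0 for every t <= 12: the floor at 0 (the 'and X > 0' condition) never binds. Hence X_12 = X_0 + Σ_{t<12} Y_t with i.i.d. increments Y_t = y(d_t) ∈ {+1, −1, 0}.
Outcome values over d=0..8: [1, 1, 1, 1, 1, 1, -1, -1, -1]
Σy = 3, Σy² = 9, M = 9
μ = 3/9 = 1/3,  σ² = 9/9 − (1/3)² = 8/9
Independent increments: Var[X_12] = 12·σ² = 12·(8/9) = 32/3


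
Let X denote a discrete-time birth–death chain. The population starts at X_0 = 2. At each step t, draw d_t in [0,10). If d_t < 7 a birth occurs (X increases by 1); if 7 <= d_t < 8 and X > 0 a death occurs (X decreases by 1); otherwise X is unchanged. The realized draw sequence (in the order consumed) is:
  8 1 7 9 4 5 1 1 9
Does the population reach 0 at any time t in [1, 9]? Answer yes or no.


t=0: X=2, d=8 → hold, X_1=2
t=1: X=2, d=1 → birth, X_2=3
t=2: X=3, d=7 → death, X_3=2
t=3: X=2, d=9 → hold, X_4=2
t=4: X=2, d=4 → birth, X_5=3
t=5: X=3, d=5 → birth, X_6=4
t=6: X=4, d=1 → birth, X_7=5
t=7: X=5, d=1 → birth, X_8=6
t=8: X=6, d=9 → hold, X_9=6

no


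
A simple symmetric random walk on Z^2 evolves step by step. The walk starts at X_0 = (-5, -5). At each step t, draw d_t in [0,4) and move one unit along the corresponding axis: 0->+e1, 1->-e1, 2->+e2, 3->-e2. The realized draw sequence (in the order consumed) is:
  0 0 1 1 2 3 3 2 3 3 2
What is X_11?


t=0: X=(-5, -5), d=0 → +e1, X_1=(-4, -5)
t=1: X=(-4, -5), d=0 → +e1, X_2=(-3, -5)
t=2: X=(-3, -5), d=1 → -e1, X_3=(-4, -5)
t=3: X=(-4, -5), d=1 → -e1, X_4=(-5, -5)
t=4: X=(-5, -5), d=2 → +e2, X_5=(-5, -4)
t=5: X=(-5, -4), d=3 → -e2, X_6=(-5, -5)
t=6: X=(-5, -5), d=3 → -e2, X_7=(-5, -6)
t=7: X=(-5, -6), d=2 → +e2, X_8=(-5, -5)
t=8: X=(-5, -5), d=3 → -e2, X_9=(-5, -6)
t=9: X=(-5, -6), d=3 → -e2, X_10=(-5, -7)
t=10: X=(-5, -7), d=2 → +e2, X_11=(-5, -6)

(-5, -6)


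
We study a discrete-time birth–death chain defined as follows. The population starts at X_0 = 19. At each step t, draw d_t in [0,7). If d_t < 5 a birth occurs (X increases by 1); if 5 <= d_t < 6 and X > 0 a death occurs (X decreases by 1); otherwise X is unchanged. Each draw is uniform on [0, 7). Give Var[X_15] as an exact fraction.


X can drop by at most 1 per step and X_0 = 19 > T = 15, so X_t >= 19 − t >= 4 > 0 for every t <= 15: the floor at 0 (the 'and X > 0' condition) never binds. Hence X_15 = X_0 + Σ_{t<15} Y_t with i.i.d. increments Y_t = y(d_t) ∈ {+1, −1, 0}.
Outcome values over d=0..6: [1, 1, 1, 1, 1, -1, 0]
Σy = 4, Σy² = 6, M = 7
μ = 4/7 = 4/7,  σ² = 6/7 − (4/7)² = 26/49
Independent increments: Var[X_15] = 15·σ² = 15·(26/49) = 390/49

390/49


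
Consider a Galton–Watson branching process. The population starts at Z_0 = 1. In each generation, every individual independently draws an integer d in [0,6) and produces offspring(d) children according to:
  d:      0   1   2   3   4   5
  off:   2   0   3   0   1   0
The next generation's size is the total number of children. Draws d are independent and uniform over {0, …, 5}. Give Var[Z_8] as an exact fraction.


Outcome values over d=0..5: [2, 0, 3, 0, 1, 0]
Σy = 6, Σy² = 14, M = 6
μ = 6/6 = 1,  σ² = 14/6 − (1)² = 4/3
V_0 = 0, E_0 = 1
V_1 = 4/3·E_0 + (1)²·V_0 = 4/3;  E_1 = 1
V_2 = 4/3·E_1 + (1)²·V_1 = 8/3;  E_2 = 1
V_3 = 4/3·E_2 + (1)²·V_2 = 4;  E_3 = 1
V_4 = 4/3·E_3 + (1)²·V_3 = 16/3;  E_4 = 1
V_5 = 4/3·E_4 + (1)²·V_4 = 20/3;  E_5 = 1
V_6 = 4/3·E_5 + (1)²·V_5 = 8;  E_6 = 1
V_7 = 4/3·E_6 + (1)²·V_6 = 28/3;  E_7 = 1
V_8 = 4/3·E_7 + (1)²·V_7 = 32/3;  E_8 = 1

32/3
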